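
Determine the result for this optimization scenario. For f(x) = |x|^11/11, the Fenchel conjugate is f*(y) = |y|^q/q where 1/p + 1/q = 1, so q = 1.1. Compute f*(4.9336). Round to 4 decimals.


The conjugate exponent q satisfies 1/p + 1/q = 1.
p = 11, so q = 11/(11 - 1) = 1.1
|y|^q = 4.9336^1.1 = 5.7874
f*(4.9336) = 5.7874 / 1.1 = 5.2612


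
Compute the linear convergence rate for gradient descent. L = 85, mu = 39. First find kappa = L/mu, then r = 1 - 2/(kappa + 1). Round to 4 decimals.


Step 1: Compute the condition number.
kappa = L/mu = 85/39 = 2.1795
Step 2: Compute the convergence rate.
r = 1 - 2/(kappa + 1) = 1 - 2*mu/(L + mu) = (L - mu)/(L + mu) = 46/124 = 0.371


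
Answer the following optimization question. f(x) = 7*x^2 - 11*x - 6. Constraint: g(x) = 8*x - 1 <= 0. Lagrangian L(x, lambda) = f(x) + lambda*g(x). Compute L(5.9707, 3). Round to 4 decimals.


Step 1: Evaluate f(x).
f(5.9707) = 7*5.9707^2 - 11*5.9707 - 6 = 177.8671
Step 2: Evaluate g(x).
g(5.9707) = 8*5.9707 - 1 = 46.7656
Step 3: Compute Lagrangian.
L = 177.8671 + 3*46.7656 = 318.1639


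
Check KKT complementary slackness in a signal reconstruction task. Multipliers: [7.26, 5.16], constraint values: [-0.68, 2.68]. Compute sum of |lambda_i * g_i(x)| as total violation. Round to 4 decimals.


KKT complementary slackness check:
lambda_1 * g_1 = 7.26 * -0.68 = -4.9368
lambda_2 * g_2 = 5.16 * 2.68 = 13.8288
Total violation = 4.9368 + 13.8288 = 18.7656


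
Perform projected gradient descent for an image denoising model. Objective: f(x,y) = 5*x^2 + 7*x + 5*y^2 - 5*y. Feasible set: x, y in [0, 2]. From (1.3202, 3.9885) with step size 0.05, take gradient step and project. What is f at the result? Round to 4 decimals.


Step 1: Compute gradient at (1.3202, 3.9885).
grad_x = 2*5*1.3202 + 7 = 20.202
grad_y = 2*5*3.9885 - 5 = 34.885
Step 2: Gradient step.
x_raw = 1.3202 - 0.05*20.202 = 0.3101
y_raw = 3.9885 - 0.05*34.885 = 2.2443
Step 3: Project onto [0, 2].
x_proj = clip(0.3101) = 0.3101
y_proj = clip(2.2443) = 2.0
Step 4: Evaluate f.
f(0.3101, 2.0) = 12.6515


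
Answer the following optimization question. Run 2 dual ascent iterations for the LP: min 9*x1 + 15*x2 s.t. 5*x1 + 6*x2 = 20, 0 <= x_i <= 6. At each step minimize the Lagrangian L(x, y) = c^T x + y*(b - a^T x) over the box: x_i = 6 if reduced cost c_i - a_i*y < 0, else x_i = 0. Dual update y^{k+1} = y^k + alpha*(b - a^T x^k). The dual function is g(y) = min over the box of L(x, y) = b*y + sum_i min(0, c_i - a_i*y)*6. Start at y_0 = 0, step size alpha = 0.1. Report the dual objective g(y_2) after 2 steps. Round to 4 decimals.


Dual ascent for LP: min 9*x1 + 15*x2, 5*x1 + 6*x2 = 20, 0 <= x_i <= 6
Step 1: y^k = 0.0, reduced costs: (9.0, 15.0)
  x^k = (0.0, 0.0), subgradient = b - a^T x = 20.0
  y^{k+1} = 0.0 + 0.1*20.0 = 2.0
Step 2: y^k = 2.0, reduced costs: (-1.0, 3.0)
  x^k = (6.0, 0.0), subgradient = b - a^T x = -10.0
  y^{k+1} = 2.0 + 0.1*-10.0 = 1.0
Dual objective at y_2 = 1.0: reduced costs (4.0, 9.0), box minimizer x = (0.0, 0.0)
g(y_2) = b*y + (c1 - a1*y)*x1 + (c2 - a2*y)*x2 = 20*1.0 + 4.0*0.0 + 9.0*0.0 = 20.0 + 0.0 + 0.0 = 20.0


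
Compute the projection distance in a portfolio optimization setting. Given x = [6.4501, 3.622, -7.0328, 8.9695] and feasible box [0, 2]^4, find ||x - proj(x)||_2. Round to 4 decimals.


Project each component onto [0, 2].
clip(6.4501) = 2.0, clip(3.622) = 2.0, clip(-7.0328) = 0.0, clip(8.9695) = 2.0
Projection = [2.0, 2.0, 0.0, 2.0]
Squared diffs: [19.8034, 2.6309, 49.4603, 48.5739]
Distance = sqrt(120.4685) = 10.9758


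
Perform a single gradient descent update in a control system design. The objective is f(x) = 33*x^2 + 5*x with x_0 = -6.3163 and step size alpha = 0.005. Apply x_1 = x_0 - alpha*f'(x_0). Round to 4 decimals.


We compute the gradient at x_0 and apply the update.
f'(x) = 66*x + 5
f'(-6.3163) = 66*-6.3163 + 5 = -411.8758
x_1 = -6.3163 - 0.005*-411.8758 = -4.2569


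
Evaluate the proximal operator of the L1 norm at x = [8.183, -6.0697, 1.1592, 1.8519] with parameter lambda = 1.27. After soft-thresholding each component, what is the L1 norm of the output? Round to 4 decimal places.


Soft-thresholding with lambda = 1.27:
prox(8.183) = sign(8.183)*max(|8.183| - 1.27, 0) = 6.913
prox(-6.0697) = sign(-6.0697)*max(|-6.0697| - 1.27, 0) = -4.7997
prox(1.1592) = sign(1.1592)*max(|1.1592| - 1.27, 0) = 0.0
prox(1.8519) = sign(1.8519)*max(|1.8519| - 1.27, 0) = 0.5819
prox(x) = [6.913, -4.7997, 0.0, 0.5819]
||prox(x)||_1 = 6.913 + 4.7997 + 0.0 + 0.5819 = 12.2946


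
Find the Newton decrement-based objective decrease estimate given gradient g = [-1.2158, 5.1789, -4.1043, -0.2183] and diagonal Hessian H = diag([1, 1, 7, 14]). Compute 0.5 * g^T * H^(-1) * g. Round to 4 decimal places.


Step 1: H is diagonal, so H^(-1) * g = [-1.2158, 5.1789, -0.5863, -0.0156].
Step 2: g^T H^(-1) g = sum_i g_i^2 / H_ii
  = (-1.2158)^2/1 + (5.1789)^2/1 + (-4.1043)^2/7 + (-0.2183)^2/14
  = 1.4782 + 26.821 + 2.4065 + 0.0034 = 30.709
Step 3: Objective decrease = 0.5 * g^T H^(-1) g = 15.3545


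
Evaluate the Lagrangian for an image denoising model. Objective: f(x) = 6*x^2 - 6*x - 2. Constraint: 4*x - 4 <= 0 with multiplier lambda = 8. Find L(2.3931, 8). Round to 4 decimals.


Step 1: Evaluate f(x).
f(2.3931) = 6*2.3931^2 - 6*2.3931 - 2 = 18.003
Step 2: Evaluate g(x).
g(2.3931) = 4*2.3931 - 4 = 5.5724
Step 3: Compute Lagrangian.
L = 18.003 + 8*5.5724 = 62.5822


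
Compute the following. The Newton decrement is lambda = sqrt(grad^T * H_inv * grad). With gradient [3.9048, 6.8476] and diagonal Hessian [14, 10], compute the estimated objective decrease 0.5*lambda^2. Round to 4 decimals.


Step 1: H is diagonal, so H^(-1) * g = [0.2789, 0.6848].
Step 2: g^T H^(-1) g = sum_i g_i^2 / H_ii
  = (3.9048)^2/14 + (6.8476)^2/10
  = 1.0891 + 4.689 = 5.7781
Step 3: Objective decrease = 0.5 * g^T H^(-1) g = 2.889


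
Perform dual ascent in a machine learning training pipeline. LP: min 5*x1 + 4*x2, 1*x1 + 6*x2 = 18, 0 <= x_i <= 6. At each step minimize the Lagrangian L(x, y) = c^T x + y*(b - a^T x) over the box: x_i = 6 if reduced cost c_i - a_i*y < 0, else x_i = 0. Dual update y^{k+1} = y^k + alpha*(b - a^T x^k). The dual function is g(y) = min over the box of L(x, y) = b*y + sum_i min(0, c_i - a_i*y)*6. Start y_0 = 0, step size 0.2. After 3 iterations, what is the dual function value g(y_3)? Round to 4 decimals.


Dual ascent for LP: min 5*x1 + 4*x2, 1*x1 + 6*x2 = 18, 0 <= x_i <= 6
Step 1: y^k = 0.0, reduced costs: (5.0, 4.0)
  x^k = (0.0, 0.0), subgradient = b - a^T x = 18.0
  y^{k+1} = 0.0 + 0.2*18.0 = 3.6
Step 2: y^k = 3.6, reduced costs: (1.4, -17.6)
  x^k = (0.0, 6.0), subgradient = b - a^T x = -18.0
  y^{k+1} = 3.6 + 0.2*-18.0 = 0.0
Step 3: y^k = 0.0, reduced costs: (5.0, 4.0)
  x^k = (0.0, 0.0), subgradient = b - a^T x = 18.0
  y^{k+1} = 0.0 + 0.2*18.0 = 3.6
Dual objective at y_3 = 3.6: reduced costs (1.4, -17.6), box minimizer x = (0.0, 6.0)
g(y_3) = b*y + (c1 - a1*y)*x1 + (c2 - a2*y)*x2 = 18*3.6 + 1.4*0.0 + (-17.6)*6.0 = 64.8 + 0.0 - 105.6 = -40.8


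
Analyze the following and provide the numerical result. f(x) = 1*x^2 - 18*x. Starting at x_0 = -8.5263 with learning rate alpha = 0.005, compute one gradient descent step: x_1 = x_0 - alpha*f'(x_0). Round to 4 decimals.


We compute the gradient at x_0 and apply the update.
f'(x) = 2*x - 18
f'(-8.5263) = 2*-8.5263 - 18 = -35.0526
x_1 = -8.5263 - 0.005*-35.0526 = -8.351


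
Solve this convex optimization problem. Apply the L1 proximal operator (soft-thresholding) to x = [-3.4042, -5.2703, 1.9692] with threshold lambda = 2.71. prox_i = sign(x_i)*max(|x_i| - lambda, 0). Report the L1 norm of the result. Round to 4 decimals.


Soft-thresholding with lambda = 2.71:
prox(-3.4042) = sign(-3.4042)*max(|-3.4042| - 2.71, 0) = -0.6942
prox(-5.2703) = sign(-5.2703)*max(|-5.2703| - 2.71, 0) = -2.5603
prox(1.9692) = sign(1.9692)*max(|1.9692| - 2.71, 0) = 0.0
prox(x) = [-0.6942, -2.5603, 0.0]
||prox(x)||_1 = 0.6942 + 2.5603 + 0.0 = 3.2545


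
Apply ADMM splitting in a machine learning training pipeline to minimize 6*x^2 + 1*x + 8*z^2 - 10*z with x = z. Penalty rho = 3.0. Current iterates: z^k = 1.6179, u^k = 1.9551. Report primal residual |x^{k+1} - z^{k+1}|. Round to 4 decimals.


ADMM iteration with rho = 3.0, z^k = 1.6179, u^k = 1.9551
Step 1: x-update.
Minimize 6*x^2 + 1*x + (3.0/2)*(x - 1.6179 + 1.9551)^2
FOC: (2*6 + 3.0)*x = -1 + 3.0*(1.6179 - 1.9551)
x^{k+1} = -0.1341
Step 2: z-update.
Minimize 8*z^2 - 10*z + (3.0/2)*(-0.1341 - z + 1.9551)^2
FOC: (2*8 + 3.0)*z = 10 + 3.0*(-0.1341 + 1.9551)
z^{k+1} = 0.8138
Step 3: u-update.
u^{k+1} = 1.9551 - 0.1341 - 0.8138 = 1.0072
Step 4: Primal residual = |-0.1341 - 0.8138| = 0.9479


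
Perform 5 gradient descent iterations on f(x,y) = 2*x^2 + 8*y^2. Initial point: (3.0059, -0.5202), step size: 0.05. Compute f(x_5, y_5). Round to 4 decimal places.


Gradient descent on f(x,y) = 2*x^2 + 8*y^2.
Starting point: (3.0059, -0.5202), alpha = 0.05
Step 1: grad_x = 2*2*3.0059 = 12.0236, grad_y = 2*8*-0.5202 = -8.3232
  x_1 = 3.0059 - 0.05*12.0236 = 2.4047
  y_1 = -0.5202 - 0.05*-8.3232 = -0.104
Step 2: grad_x = 2*2*2.4047 = 9.6189, grad_y = 2*8*-0.104 = -1.6646
  x_2 = 2.4047 - 0.05*9.6189 = 1.9238
  y_2 = -0.104 - 0.05*-1.6646 = -0.0208
Step 3: grad_x = 2*2*1.9238 = 7.6951, grad_y = 2*8*-0.0208 = -0.3329
  x_3 = 1.9238 - 0.05*7.6951 = 1.539
  y_3 = -0.0208 - 0.05*-0.3329 = -0.0042
Step 4: grad_x = 2*2*1.539 = 6.1561, grad_y = 2*8*-0.0042 = -0.0666
  x_4 = 1.539 - 0.05*6.1561 = 1.2312
  y_4 = -0.0042 - 0.05*-0.0666 = -0.0008
Step 5: grad_x = 2*2*1.2312 = 4.9249, grad_y = 2*8*-0.0008 = -0.0133
  x_5 = 1.2312 - 0.05*4.9249 = 0.985
  y_5 = -0.0008 - 0.05*-0.0133 = -0.0002
f(0.985, -0.0002) = 2*0.985^2 + 8*(-0.0002)^2 = 1.9403


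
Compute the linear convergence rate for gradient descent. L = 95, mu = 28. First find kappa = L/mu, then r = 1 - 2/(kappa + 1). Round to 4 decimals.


Step 1: Compute the condition number.
kappa = L/mu = 95/28 = 3.3929
Step 2: Compute the convergence rate.
r = 1 - 2/(kappa + 1) = 1 - 2*mu/(L + mu) = (L - mu)/(L + mu) = 67/123 = 0.5447


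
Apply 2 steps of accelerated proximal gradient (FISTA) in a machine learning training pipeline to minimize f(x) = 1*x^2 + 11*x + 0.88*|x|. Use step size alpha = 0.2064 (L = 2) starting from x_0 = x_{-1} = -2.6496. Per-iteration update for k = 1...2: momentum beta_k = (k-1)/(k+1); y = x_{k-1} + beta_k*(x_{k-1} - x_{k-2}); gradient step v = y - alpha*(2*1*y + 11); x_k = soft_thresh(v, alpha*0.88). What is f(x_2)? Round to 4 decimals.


FISTA on f(x) = 1*x^2 + 11*x + 0.88*|x|
L = 2, alpha = 0.2064
Iteration 1: beta = 0.0, y = -2.6496 + 0.0*(-2.6496 + 2.6496) = -2.6496
  grad(y) = 5.7008, v = y - alpha*grad = -3.8262
  prox(v) = soft_thresh(-3.8262, 0.1816) = -3.6446
Iteration 2: beta = 0.3333, y = -3.6446 + 0.3333*(-3.6446 + 2.6496) = -3.9763
  grad(y) = 3.0474, v = y - alpha*grad = -4.6053
  prox(v) = soft_thresh(-4.6053, 0.1816) = -4.4236
f(x_2) = 1*(-4.4236)^2 + 11*(-4.4236) + 0.88*|-4.4236| = -25.1986


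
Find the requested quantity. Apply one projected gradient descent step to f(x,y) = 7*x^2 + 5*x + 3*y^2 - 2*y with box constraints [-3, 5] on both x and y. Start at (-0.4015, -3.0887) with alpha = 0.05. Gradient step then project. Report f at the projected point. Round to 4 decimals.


Step 1: Compute gradient at (-0.4015, -3.0887).
grad_x = 2*7*-0.4015 + 5 = -0.621
grad_y = 2*3*-3.0887 - 2 = -20.5322
Step 2: Gradient step.
x_raw = -0.4015 - 0.05*-0.621 = -0.3705
y_raw = -3.0887 - 0.05*-20.5322 = -2.0621
Step 3: Project onto [-3, 5].
x_proj = clip(-0.3705) = -0.3705
y_proj = clip(-2.0621) = -2.0621
Step 4: Evaluate f.
f(-0.3705, -2.0621) = 15.9892


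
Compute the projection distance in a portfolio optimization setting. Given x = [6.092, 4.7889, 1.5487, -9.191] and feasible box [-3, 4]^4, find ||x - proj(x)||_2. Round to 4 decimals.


Project each component onto [-3, 4].
clip(6.092) = 4.0, clip(4.7889) = 4.0, clip(1.5487) = 1.5487, clip(-9.191) = -3.0
Projection = [4.0, 4.0, 1.5487, -3.0]
Squared diffs: [4.3765, 0.6224, 0.0, 38.3285]
Distance = sqrt(43.3274) = 6.5823


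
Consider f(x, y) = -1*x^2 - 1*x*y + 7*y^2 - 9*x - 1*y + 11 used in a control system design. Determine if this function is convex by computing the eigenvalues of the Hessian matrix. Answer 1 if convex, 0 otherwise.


The Hessian of f(x,y) = -1*x^2 - 1*x*y + 7*y^2 - 9*x - 1*y + 11 is:
H = [[-2, -1], [-1, 14]]
Trace = -2 + 14 = 12
Determinant = -2*14 - (-1)^2 = -29
Discriminant = (12)^2 - 4*-29 = 260.0
Eigenvalues: lambda_1 = -2.0623, lambda_2 = 14.0623
The function is not convex.

0


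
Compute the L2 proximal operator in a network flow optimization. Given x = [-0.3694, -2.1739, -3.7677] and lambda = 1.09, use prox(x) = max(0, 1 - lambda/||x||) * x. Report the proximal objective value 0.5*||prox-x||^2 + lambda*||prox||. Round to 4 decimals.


Step 1: Compute ||x||.
||x|| = 4.3655
Step 2: Compute scaling factor.
scale = max(0, 1 - 1.09/4.3655) = 0.7503
Step 3: prox(x) = [-0.2772, -1.6311, -2.827]
||prox(x)|| = 3.2755
Step 4: Proximal objective.
0.5*||prox-x||^2 = 0.5941
lambda*||prox|| = 3.5703
Total = 4.1644


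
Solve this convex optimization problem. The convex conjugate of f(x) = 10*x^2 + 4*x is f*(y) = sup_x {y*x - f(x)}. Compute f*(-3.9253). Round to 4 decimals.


f*(y) = sup_x {y*x - a*x^2 - b*x} = sup_x {(y-b)*x - a*x^2}
FOC: (y - b) - 2a*x = 0 => x* = (y - b)/(2a)
x* = (-3.9253 - 4)/(2*10) = -0.3963
f*(-3.9253) = (y-b)^2/(4a) = (-3.9253 - 4)^2/(4*10)
= 62.8104/40 = 1.5703


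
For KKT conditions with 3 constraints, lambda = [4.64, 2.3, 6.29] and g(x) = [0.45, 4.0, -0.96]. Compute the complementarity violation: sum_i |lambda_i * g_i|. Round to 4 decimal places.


KKT complementary slackness check:
lambda_1 * g_1 = 4.64 * 0.45 = 2.088
lambda_2 * g_2 = 2.3 * 4.0 = 9.2
lambda_3 * g_3 = 6.29 * -0.96 = -6.0384
Total violation = 2.088 + 9.2 + 6.0384 = 17.3264


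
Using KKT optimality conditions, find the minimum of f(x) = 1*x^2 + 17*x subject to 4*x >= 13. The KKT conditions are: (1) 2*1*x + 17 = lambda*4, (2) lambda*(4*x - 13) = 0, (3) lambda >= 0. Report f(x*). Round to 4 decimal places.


Step 1: Try lambda = 0 (constraint inactive).
x_unc = -17/(2*1) = -8.5
Check: 4*-8.5 = -34.0 < 13 -- violated!
Step 2: Constraint must be active: 4*x = 13
x* = 13/4 = 3.25
lambda = (2*1*3.25 + 17)/4 = 5.875
Step 3: Compute optimal value.
f(x*) = 1*3.25^2 + 17*3.25 = 65.8125


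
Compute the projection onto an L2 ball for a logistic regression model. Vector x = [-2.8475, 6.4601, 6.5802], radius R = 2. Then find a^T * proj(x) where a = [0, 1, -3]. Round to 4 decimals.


Step 1: Compute ||x|| (intermediates to 6 decimals).
||x|| = sqrt((-2.8475)^2 + 6.4601^2 + 6.5802^2) = 9.650916
Step 2: Project.
Since ||x|| > R, scale = R/||x|| = 2/9.650916 = 0.207234, proj(x) = scale * x
proj(x) = [-0.590099, 1.338752, 1.363641]
Step 3: Dot product.
a^T * proj(x) = 0*(-0.590099) + 1*1.338752 - 3*1.363641 = -2.7522


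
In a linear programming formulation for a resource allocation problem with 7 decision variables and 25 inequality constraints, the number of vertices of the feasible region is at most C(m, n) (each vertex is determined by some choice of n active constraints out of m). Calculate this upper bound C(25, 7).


Each vertex corresponds to some choice of n active constraints out of m, so the number of vertices is at most C(m, n) = m! / (n!(m-n)!).
m = 25, n = 7
Numerator: 25 * 24 * 23 * 22 * 21 * 20 * 19
Denominator: 7! = 5040
C(25, 7) = 480700


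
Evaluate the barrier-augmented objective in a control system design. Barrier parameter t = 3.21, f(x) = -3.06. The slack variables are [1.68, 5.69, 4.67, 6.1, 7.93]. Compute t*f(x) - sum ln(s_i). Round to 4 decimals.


Step 1: Compute log-barrier.
ln values: [0.5188, 1.7387, 1.5412, 1.8083, 2.0707]
phi = -(0.5188 + 1.7387 + 1.5412 + 1.8083 + 2.0707) = -7.6776
Step 2: Compute augmented objective.
t*f(x) = 3.21*-3.06 = -9.8226
Total = -9.8226 - 7.6776 = -17.5002


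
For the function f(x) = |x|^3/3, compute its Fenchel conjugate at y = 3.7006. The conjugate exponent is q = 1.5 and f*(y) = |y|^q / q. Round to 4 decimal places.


The conjugate exponent q satisfies 1/p + 1/q = 1.
p = 3, so q = 3/(3 - 1) = 1.5
|y|^q = 3.7006^1.5 = 7.1188
f*(3.7006) = 7.1188 / 1.5 = 4.7459


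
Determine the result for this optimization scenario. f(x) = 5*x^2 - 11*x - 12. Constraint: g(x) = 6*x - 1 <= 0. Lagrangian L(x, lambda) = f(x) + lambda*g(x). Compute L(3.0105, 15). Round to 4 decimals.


Step 1: Evaluate f(x).
f(3.0105) = 5*3.0105^2 - 11*3.0105 - 12 = 0.2001
Step 2: Evaluate g(x).
g(3.0105) = 6*3.0105 - 1 = 17.063
Step 3: Compute Lagrangian.
L = 0.2001 + 15*17.063 = 256.1451


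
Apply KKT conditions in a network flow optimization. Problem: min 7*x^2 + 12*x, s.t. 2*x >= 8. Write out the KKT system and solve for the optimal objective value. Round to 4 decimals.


Step 1: Try lambda = 0 (constraint inactive).
x_unc = -12/(2*7) = -0.8571
Check: 2*-0.8571 = -1.7142 < 8 -- violated!
Step 2: Constraint must be active: 2*x = 8
x* = 8/2 = 4.0
lambda = (2*7*4.0 + 12)/2 = 34.0
Step 3: Compute optimal value.
f(x*) = 7*4.0^2 + 12*4.0 = 160.0


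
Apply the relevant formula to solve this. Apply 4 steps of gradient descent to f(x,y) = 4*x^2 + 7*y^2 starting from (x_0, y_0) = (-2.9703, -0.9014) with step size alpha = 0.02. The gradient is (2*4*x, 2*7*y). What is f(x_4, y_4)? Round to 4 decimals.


Gradient descent on f(x,y) = 4*x^2 + 7*y^2.
Starting point: (-2.9703, -0.9014), alpha = 0.02
Step 1: grad_x = 2*4*-2.9703 = -23.7624, grad_y = 2*7*-0.9014 = -12.6196
  x_1 = -2.9703 - 0.02*-23.7624 = -2.4951
  y_1 = -0.9014 - 0.02*-12.6196 = -0.649
Step 2: grad_x = 2*4*-2.4951 = -19.9604, grad_y = 2*7*-0.649 = -9.0861
  x_2 = -2.4951 - 0.02*-19.9604 = -2.0958
  y_2 = -0.649 - 0.02*-9.0861 = -0.4673
Step 3: grad_x = 2*4*-2.0958 = -16.7667, grad_y = 2*7*-0.4673 = -6.542
  x_3 = -2.0958 - 0.02*-16.7667 = -1.7605
  y_3 = -0.4673 - 0.02*-6.542 = -0.3364
Step 4: grad_x = 2*4*-1.7605 = -14.0841, grad_y = 2*7*-0.3364 = -4.7102
  x_4 = -1.7605 - 0.02*-14.0841 = -1.4788
  y_4 = -0.3364 - 0.02*-4.7102 = -0.2422
f(-1.4788, -0.2422) = 4*(-1.4788)^2 + 7*(-0.2422)^2 = 9.1585


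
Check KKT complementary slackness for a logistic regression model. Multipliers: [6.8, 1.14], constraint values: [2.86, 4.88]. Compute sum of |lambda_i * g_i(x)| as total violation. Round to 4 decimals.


KKT complementary slackness check:
lambda_1 * g_1 = 6.8 * 2.86 = 19.448
lambda_2 * g_2 = 1.14 * 4.88 = 5.5632
Total violation = 19.448 + 5.5632 = 25.0112


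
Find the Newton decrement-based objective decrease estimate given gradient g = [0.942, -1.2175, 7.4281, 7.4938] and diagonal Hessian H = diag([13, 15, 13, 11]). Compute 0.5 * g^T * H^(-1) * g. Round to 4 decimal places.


Step 1: H is diagonal, so H^(-1) * g = [0.0725, -0.0812, 0.5714, 0.6813].
Step 2: g^T H^(-1) g = sum_i g_i^2 / H_ii
  = (0.942)^2/13 + (-1.2175)^2/15 + (7.4281)^2/13 + (7.4938)^2/11
  = 0.0683 + 0.0988 + 4.2444 + 5.1052 = 9.5166
Step 3: Objective decrease = 0.5 * g^T H^(-1) g = 4.7583


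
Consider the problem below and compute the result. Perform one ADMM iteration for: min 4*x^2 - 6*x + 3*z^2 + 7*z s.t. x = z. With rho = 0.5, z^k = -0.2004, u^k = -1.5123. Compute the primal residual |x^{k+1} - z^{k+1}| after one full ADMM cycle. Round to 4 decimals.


ADMM iteration with rho = 0.5, z^k = -0.2004, u^k = -1.5123
Step 1: x-update.
Minimize 4*x^2 - 6*x + (0.5/2)*(x + 0.2004 - 1.5123)^2
FOC: (2*4 + 0.5)*x = 6 + 0.5*(-0.2004 + 1.5123)
x^{k+1} = 0.7831
Step 2: z-update.
Minimize 3*z^2 + 7*z + (0.5/2)*(0.7831 - z - 1.5123)^2
FOC: (2*3 + 0.5)*z = -7 + 0.5*(0.7831 - 1.5123)
z^{k+1} = -1.133
Step 3: u-update.
u^{k+1} = -1.5123 + 0.7831 + 1.133 = 0.4038
Step 4: Primal residual = |0.7831 + 1.133| = 1.9161


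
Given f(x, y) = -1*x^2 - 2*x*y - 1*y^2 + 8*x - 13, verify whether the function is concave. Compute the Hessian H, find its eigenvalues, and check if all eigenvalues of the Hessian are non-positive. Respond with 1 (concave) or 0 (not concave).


The Hessian of f(x,y) = -1*x^2 - 2*x*y - 1*y^2 + 8*x - 13 is:
H = [[-2, -2], [-2, -2]]
Trace = -2 - 2 = -4
Determinant = -2*-2 - (-2)^2 = 0
Discriminant = (-4)^2 - 4*0 = 16.0
Eigenvalues: lambda_1 = -4.0, lambda_2 = 0.0
The function is concave.

1


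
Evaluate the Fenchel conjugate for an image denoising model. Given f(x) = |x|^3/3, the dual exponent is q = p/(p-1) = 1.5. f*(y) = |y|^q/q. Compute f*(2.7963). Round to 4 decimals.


The conjugate exponent q satisfies 1/p + 1/q = 1.
p = 3, so q = 3/(3 - 1) = 1.5
|y|^q = 2.7963^1.5 = 4.676
f*(2.7963) = 4.676 / 1.5 = 3.1173


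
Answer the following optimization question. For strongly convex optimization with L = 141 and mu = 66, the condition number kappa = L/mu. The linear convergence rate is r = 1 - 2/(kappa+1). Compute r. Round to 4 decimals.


Step 1: Compute the condition number.
kappa = L/mu = 141/66 = 2.1364
Step 2: Compute the convergence rate.
r = 1 - 2/(kappa + 1) = 1 - 2*mu/(L + mu) = (L - mu)/(L + mu) = 75/207 = 0.3623


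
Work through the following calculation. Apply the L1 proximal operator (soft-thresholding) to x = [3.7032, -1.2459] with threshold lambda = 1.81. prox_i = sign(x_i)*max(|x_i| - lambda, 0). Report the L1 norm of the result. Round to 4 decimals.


Soft-thresholding with lambda = 1.81:
prox(3.7032) = sign(3.7032)*max(|3.7032| - 1.81, 0) = 1.8932
prox(-1.2459) = sign(-1.2459)*max(|-1.2459| - 1.81, 0) = 0.0
prox(x) = [1.8932, 0.0]
||prox(x)||_1 = 1.8932 + 0.0 = 1.8932


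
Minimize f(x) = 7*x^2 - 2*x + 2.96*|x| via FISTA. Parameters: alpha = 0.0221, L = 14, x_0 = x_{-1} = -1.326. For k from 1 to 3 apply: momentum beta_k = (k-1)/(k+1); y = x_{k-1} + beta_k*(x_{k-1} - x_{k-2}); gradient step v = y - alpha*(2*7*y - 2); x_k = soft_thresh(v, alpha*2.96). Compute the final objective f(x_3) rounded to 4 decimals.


FISTA on f(x) = 7*x^2 - 2*x + 2.96*|x|
L = 14, alpha = 0.0221
Iteration 1: beta = 0.0, y = -1.326 + 0.0*(-1.326 + 1.326) = -1.326
  grad(y) = -20.564, v = y - alpha*grad = -0.8715
  prox(v) = soft_thresh(-0.8715, 0.0654) = -0.8061
Iteration 2: beta = 0.3333, y = -0.8061 + 0.3333*(-0.8061 + 1.326) = -0.6328
  grad(y) = -10.8596, v = y - alpha*grad = -0.3928
  prox(v) = soft_thresh(-0.3928, 0.0654) = -0.3274
Iteration 3: beta = 0.5, y = -0.3274 + 0.5*(-0.3274 + 0.8061) = -0.0881
  grad(y) = -3.2329, v = y - alpha*grad = -0.0166
  prox(v) = soft_thresh(-0.0166, 0.0654) = 0.0
f(x_3) = 7*0.0^2 - 2*0.0 + 2.96*|0.0| = 0.0


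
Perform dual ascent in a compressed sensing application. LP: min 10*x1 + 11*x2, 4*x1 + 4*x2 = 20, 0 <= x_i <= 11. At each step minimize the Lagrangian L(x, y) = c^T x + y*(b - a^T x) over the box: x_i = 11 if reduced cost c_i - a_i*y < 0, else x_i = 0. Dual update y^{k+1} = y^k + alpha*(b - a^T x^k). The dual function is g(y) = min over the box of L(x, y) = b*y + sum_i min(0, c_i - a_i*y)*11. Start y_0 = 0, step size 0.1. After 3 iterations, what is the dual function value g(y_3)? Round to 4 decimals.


Dual ascent for LP: min 10*x1 + 11*x2, 4*x1 + 4*x2 = 20, 0 <= x_i <= 11
Step 1: y^k = 0.0, reduced costs: (10.0, 11.0)
  x^k = (0.0, 0.0), subgradient = b - a^T x = 20.0
  y^{k+1} = 0.0 + 0.1*20.0 = 2.0
Step 2: y^k = 2.0, reduced costs: (2.0, 3.0)
  x^k = (0.0, 0.0), subgradient = b - a^T x = 20.0
  y^{k+1} = 2.0 + 0.1*20.0 = 4.0
Step 3: y^k = 4.0, reduced costs: (-6.0, -5.0)
  x^k = (11.0, 11.0), subgradient = b - a^T x = -68.0
  y^{k+1} = 4.0 + 0.1*-68.0 = -2.8
Dual objective at y_3 = -2.8: reduced costs (21.2, 22.2), box minimizer x = (0.0, 0.0)
g(y_3) = b*y + (c1 - a1*y)*x1 + (c2 - a2*y)*x2 = 20*(-2.8) + 21.2*0.0 + 22.2*0.0 = -56.0 + 0.0 + 0.0 = -56.0


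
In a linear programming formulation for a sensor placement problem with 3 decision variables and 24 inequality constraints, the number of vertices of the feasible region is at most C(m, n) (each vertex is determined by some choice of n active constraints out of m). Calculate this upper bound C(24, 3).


Each vertex corresponds to some choice of n active constraints out of m, so the number of vertices is at most C(m, n) = m! / (n!(m-n)!).
m = 24, n = 3
Numerator: 24 * 23 * 22
Denominator: 3! = 6
C(24, 3) = 2024


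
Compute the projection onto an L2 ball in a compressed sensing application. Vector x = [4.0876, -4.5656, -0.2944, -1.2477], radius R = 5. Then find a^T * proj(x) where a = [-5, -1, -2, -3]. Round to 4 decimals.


Step 1: Compute ||x|| (intermediates to 6 decimals).
||x|| = sqrt(4.0876^2 + (-4.5656)^2 + (-0.2944)^2 + (-1.2477)^2) = 6.260719
Step 2: Project.
Since ||x|| > R, scale = R/||x|| = 5/6.260719 = 0.79863, proj(x) = scale * x
proj(x) = [3.26448, -3.646225, -0.235117, -0.996451]
Step 3: Dot product.
a^T * proj(x) = -5*3.26448 - 1*(-3.646225) - 2*(-0.235117) - 3*(-0.996451) = -9.2166


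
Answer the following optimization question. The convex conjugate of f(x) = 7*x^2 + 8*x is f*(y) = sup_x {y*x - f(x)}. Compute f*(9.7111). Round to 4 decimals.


f*(y) = sup_x {y*x - a*x^2 - b*x} = sup_x {(y-b)*x - a*x^2}
FOC: (y - b) - 2a*x = 0 => x* = (y - b)/(2a)
x* = (9.7111 - 8)/(2*7) = 0.1222
f*(9.7111) = (y-b)^2/(4a) = (9.7111 - 8)^2/(4*7)
= 2.9279/28 = 0.1046


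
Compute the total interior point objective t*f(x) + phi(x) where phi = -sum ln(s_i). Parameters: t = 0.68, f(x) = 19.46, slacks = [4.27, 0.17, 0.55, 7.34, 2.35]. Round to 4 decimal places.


Step 1: Compute log-barrier.
ln values: [1.4516, -1.772, -0.5978, 1.9933, 0.8544]
phi = -(1.4516 - 1.772 - 0.5978 + 1.9933 + 0.8544) = -1.9296
Step 2: Compute augmented objective.
t*f(x) = 0.68*19.46 = 13.2328
Total = 13.2328 - 1.9296 = 11.3032


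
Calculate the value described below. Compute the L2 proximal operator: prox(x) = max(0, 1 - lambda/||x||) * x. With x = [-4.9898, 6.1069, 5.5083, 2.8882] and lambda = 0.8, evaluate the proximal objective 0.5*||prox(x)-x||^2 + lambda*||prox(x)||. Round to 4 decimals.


Step 1: Compute ||x||.
||x|| = 10.0437
Step 2: Compute scaling factor.
scale = max(0, 1 - 0.8/10.0437) = 0.9203
Step 3: prox(x) = [-4.5924, 5.6205, 5.0696, 2.6581]
||prox(x)|| = 9.2437
Step 4: Proximal objective.
0.5*||prox-x||^2 = 0.32
lambda*||prox|| = 7.395
Total = 7.7149


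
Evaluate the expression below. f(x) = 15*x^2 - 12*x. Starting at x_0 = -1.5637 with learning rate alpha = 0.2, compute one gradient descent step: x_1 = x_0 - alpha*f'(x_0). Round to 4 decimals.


We compute the gradient at x_0 and apply the update.
f'(x) = 30*x - 12
f'(-1.5637) = 30*-1.5637 - 12 = -58.911
x_1 = -1.5637 - 0.2*-58.911 = 10.2185


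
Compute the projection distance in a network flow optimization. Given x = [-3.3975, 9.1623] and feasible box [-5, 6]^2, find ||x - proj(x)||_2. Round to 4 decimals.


Project each component onto [-5, 6].
clip(-3.3975) = -3.3975, clip(9.1623) = 6.0
Projection = [-3.3975, 6.0]
Squared diffs: [0.0, 10.0001]
Distance = sqrt(10.0001) = 3.1623


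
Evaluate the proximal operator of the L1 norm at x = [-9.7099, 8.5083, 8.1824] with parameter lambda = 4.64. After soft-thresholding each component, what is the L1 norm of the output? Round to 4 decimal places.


Soft-thresholding with lambda = 4.64:
prox(-9.7099) = sign(-9.7099)*max(|-9.7099| - 4.64, 0) = -5.0699
prox(8.5083) = sign(8.5083)*max(|8.5083| - 4.64, 0) = 3.8683
prox(8.1824) = sign(8.1824)*max(|8.1824| - 4.64, 0) = 3.5424
prox(x) = [-5.0699, 3.8683, 3.5424]
||prox(x)||_1 = 5.0699 + 3.8683 + 3.5424 = 12.4806


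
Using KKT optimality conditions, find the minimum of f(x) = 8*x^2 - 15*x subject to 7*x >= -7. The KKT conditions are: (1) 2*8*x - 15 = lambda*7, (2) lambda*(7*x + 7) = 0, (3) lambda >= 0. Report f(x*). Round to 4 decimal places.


Step 1: Try lambda = 0 (constraint inactive).
Stationarity: 2*8*x - 15 = 0
x* = 15/(2*8) = 0.9375
Check constraint: 7*0.9375 = 6.5625 >= -7 -- satisfied.
Step 2: Compute optimal value.
f(x*) = 8*0.9375^2 - 15*0.9375 = -7.0313


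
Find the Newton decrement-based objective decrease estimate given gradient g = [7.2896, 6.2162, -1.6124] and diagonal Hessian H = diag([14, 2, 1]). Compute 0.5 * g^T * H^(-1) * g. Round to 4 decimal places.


Step 1: H is diagonal, so H^(-1) * g = [0.5207, 3.1081, -1.6124].
Step 2: g^T H^(-1) g = sum_i g_i^2 / H_ii
  = (7.2896)^2/14 + (6.2162)^2/2 + (-1.6124)^2/1
  = 3.7956 + 19.3206 + 2.5998 = 25.716
Step 3: Objective decrease = 0.5 * g^T H^(-1) g = 12.858


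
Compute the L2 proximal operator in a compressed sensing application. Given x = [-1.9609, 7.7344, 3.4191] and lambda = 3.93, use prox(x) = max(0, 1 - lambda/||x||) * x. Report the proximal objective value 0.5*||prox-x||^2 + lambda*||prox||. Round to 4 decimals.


Step 1: Compute ||x||.
||x|| = 8.6808
Step 2: Compute scaling factor.
scale = max(0, 1 - 3.93/8.6808) = 0.5473
Step 3: prox(x) = [-1.0732, 4.2329, 1.8712]
||prox(x)|| = 4.7508
Step 4: Proximal objective.
0.5*||prox-x||^2 = 7.7225
lambda*||prox|| = 18.6706
Total = 26.3931


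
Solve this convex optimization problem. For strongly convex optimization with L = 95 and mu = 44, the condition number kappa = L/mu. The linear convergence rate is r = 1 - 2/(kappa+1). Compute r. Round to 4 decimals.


Step 1: Compute the condition number.
kappa = L/mu = 95/44 = 2.1591
Step 2: Compute the convergence rate.
r = 1 - 2/(kappa + 1) = 1 - 2*mu/(L + mu) = (L - mu)/(L + mu) = 51/139 = 0.3669


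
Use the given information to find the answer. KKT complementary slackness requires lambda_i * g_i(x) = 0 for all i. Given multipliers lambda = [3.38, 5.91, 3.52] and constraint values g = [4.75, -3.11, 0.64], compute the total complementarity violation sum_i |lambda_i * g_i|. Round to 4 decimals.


KKT complementary slackness check:
lambda_1 * g_1 = 3.38 * 4.75 = 16.055
lambda_2 * g_2 = 5.91 * -3.11 = -18.3801
lambda_3 * g_3 = 3.52 * 0.64 = 2.2528
Total violation = 16.055 + 18.3801 + 2.2528 = 36.6879


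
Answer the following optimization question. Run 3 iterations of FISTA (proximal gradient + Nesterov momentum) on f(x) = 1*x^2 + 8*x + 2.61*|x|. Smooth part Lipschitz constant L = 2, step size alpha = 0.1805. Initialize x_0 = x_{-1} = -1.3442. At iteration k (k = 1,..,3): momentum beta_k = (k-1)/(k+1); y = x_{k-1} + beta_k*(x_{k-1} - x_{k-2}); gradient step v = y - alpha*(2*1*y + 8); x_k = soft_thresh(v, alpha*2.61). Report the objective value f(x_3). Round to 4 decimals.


FISTA on f(x) = 1*x^2 + 8*x + 2.61*|x|
L = 2, alpha = 0.1805
Iteration 1: beta = 0.0, y = -1.3442 + 0.0*(-1.3442 + 1.3442) = -1.3442
  grad(y) = 5.3116, v = y - alpha*grad = -2.3029
  prox(v) = soft_thresh(-2.3029, 0.4711) = -1.8318
Iteration 2: beta = 0.3333, y = -1.8318 + 0.3333*(-1.8318 + 1.3442) = -1.9944
  grad(y) = 4.0112, v = y - alpha*grad = -2.7184
  prox(v) = soft_thresh(-2.7184, 0.4711) = -2.2473
Iteration 3: beta = 0.5, y = -2.2473 + 0.5*(-2.2473 + 1.8318) = -2.455
  grad(y) = 3.0899, v = y - alpha*grad = -3.0128
  prox(v) = soft_thresh(-3.0128, 0.4711) = -2.5417
f(x_3) = 1*(-2.5417)^2 + 8*(-2.5417) + 2.61*|-2.5417| = -7.2395


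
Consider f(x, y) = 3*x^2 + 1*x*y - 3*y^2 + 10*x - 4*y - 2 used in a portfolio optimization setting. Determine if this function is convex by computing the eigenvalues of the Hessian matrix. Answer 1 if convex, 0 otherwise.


The Hessian of f(x,y) = 3*x^2 + 1*x*y - 3*y^2 + 10*x - 4*y - 2 is:
H = [[6, 1], [1, -6]]
Trace = 6 - 6 = 0
Determinant = 6*-6 - (1)^2 = -37
Discriminant = (0)^2 - 4*-37 = 148.0
Eigenvalues: lambda_1 = -6.0828, lambda_2 = 6.0828
The function is not convex.

0


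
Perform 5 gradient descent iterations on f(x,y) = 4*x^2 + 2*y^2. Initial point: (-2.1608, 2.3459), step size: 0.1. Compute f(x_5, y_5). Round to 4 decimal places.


Gradient descent on f(x,y) = 4*x^2 + 2*y^2.
Starting point: (-2.1608, 2.3459), alpha = 0.1
Step 1: grad_x = 2*4*-2.1608 = -17.2864, grad_y = 2*2*2.3459 = 9.3836
  x_1 = -2.1608 - 0.1*-17.2864 = -0.4322
  y_1 = 2.3459 - 0.1*9.3836 = 1.4075
Step 2: grad_x = 2*4*-0.4322 = -3.4573, grad_y = 2*2*1.4075 = 5.6302
  x_2 = -0.4322 - 0.1*-3.4573 = -0.0864
  y_2 = 1.4075 - 0.1*5.6302 = 0.8445
Step 3: grad_x = 2*4*-0.0864 = -0.6915, grad_y = 2*2*0.8445 = 3.3781
  x_3 = -0.0864 - 0.1*-0.6915 = -0.0173
  y_3 = 0.8445 - 0.1*3.3781 = 0.5067
Step 4: grad_x = 2*4*-0.0173 = -0.1383, grad_y = 2*2*0.5067 = 2.0269
  x_4 = -0.0173 - 0.1*-0.1383 = -0.0035
  y_4 = 0.5067 - 0.1*2.0269 = 0.304
Step 5: grad_x = 2*4*-0.0035 = -0.0277, grad_y = 2*2*0.304 = 1.2161
  x_5 = -0.0035 - 0.1*-0.0277 = -0.0007
  y_5 = 0.304 - 0.1*1.2161 = 0.1824
f(-0.0007, 0.1824) = 4*(-0.0007)^2 + 2*0.1824^2 = 0.0666


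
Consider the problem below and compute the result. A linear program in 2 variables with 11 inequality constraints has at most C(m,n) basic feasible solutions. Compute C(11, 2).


Each vertex corresponds to some choice of n active constraints out of m, so the number of vertices is at most C(m, n) = m! / (n!(m-n)!).
m = 11, n = 2
Numerator: 11 * 10
Denominator: 2! = 2
C(11, 2) = 55


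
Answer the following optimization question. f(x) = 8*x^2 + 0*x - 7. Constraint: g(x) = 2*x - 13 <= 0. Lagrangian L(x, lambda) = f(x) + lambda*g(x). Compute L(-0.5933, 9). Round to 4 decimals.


Step 1: Evaluate f(x).
f(-0.5933) = 8*(-0.5933)^2 + 0*(-0.5933) - 7 = -4.184
Step 2: Evaluate g(x).
g(-0.5933) = 2*-0.5933 - 13 = -14.1866
Step 3: Compute Lagrangian.
L = -4.184 + 9*-14.1866 = -131.8634


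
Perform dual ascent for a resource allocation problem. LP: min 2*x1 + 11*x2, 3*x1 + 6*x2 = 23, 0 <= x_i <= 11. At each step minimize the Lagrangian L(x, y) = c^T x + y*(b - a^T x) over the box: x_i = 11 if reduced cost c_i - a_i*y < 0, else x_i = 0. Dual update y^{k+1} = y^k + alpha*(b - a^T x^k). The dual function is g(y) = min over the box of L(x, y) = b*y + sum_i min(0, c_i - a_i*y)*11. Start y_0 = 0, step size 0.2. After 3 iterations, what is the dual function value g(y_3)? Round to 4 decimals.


Dual ascent for LP: min 2*x1 + 11*x2, 3*x1 + 6*x2 = 23, 0 <= x_i <= 11
Step 1: y^k = 0.0, reduced costs: (2.0, 11.0)
  x^k = (0.0, 0.0), subgradient = b - a^T x = 23.0
  y^{k+1} = 0.0 + 0.2*23.0 = 4.6
Step 2: y^k = 4.6, reduced costs: (-11.8, -16.6)
  x^k = (11.0, 11.0), subgradient = b - a^T x = -76.0
  y^{k+1} = 4.6 + 0.2*-76.0 = -10.6
Step 3: y^k = -10.6, reduced costs: (33.8, 74.6)
  x^k = (0.0, 0.0), subgradient = b - a^T x = 23.0
  y^{k+1} = -10.6 + 0.2*23.0 = -6.0
Dual objective at y_3 = -6.0: reduced costs (20.0, 47.0), box minimizer x = (0.0, 0.0)
g(y_3) = b*y + (c1 - a1*y)*x1 + (c2 - a2*y)*x2 = 23*(-6.0) + 20.0*0.0 + 47.0*0.0 = -138.0 + 0.0 + 0.0 = -138.0


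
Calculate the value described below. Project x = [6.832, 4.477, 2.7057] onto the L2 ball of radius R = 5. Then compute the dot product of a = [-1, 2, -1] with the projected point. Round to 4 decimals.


Step 1: Compute ||x|| (intermediates to 6 decimals).
||x|| = sqrt(6.832^2 + 4.477^2 + 2.7057^2) = 8.604683
Step 2: Project.
Since ||x|| > R, scale = R/||x|| = 5/8.604683 = 0.581079, proj(x) = scale * x
proj(x) = [3.969932, 2.601491, 1.572225]
Step 3: Dot product.
a^T * proj(x) = -1*3.969932 + 2*2.601491 - 1*1.572225 = -0.3392


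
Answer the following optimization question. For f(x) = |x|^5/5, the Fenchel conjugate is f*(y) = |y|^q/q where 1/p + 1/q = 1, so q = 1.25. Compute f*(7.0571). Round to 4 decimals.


The conjugate exponent q satisfies 1/p + 1/q = 1.
p = 5, so q = 5/(5 - 1) = 1.25
|y|^q = 7.0571^1.25 = 11.5023
f*(7.0571) = 11.5023 / 1.25 = 9.2018


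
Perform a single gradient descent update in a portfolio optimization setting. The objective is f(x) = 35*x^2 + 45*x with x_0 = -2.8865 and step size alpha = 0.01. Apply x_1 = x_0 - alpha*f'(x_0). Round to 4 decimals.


We compute the gradient at x_0 and apply the update.
f'(x) = 70*x + 45
f'(-2.8865) = 70*-2.8865 + 45 = -157.055
x_1 = -2.8865 - 0.01*-157.055 = -1.316


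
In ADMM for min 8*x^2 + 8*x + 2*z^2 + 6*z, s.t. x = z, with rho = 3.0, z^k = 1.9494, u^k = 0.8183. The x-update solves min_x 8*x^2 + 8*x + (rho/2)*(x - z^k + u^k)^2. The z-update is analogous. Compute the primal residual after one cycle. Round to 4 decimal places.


ADMM iteration with rho = 3.0, z^k = 1.9494, u^k = 0.8183
Step 1: x-update.
Minimize 8*x^2 + 8*x + (3.0/2)*(x - 1.9494 + 0.8183)^2
FOC: (2*8 + 3.0)*x = -8 + 3.0*(1.9494 - 0.8183)
x^{k+1} = -0.2425
Step 2: z-update.
Minimize 2*z^2 + 6*z + (3.0/2)*(-0.2425 - z + 0.8183)^2
FOC: (2*2 + 3.0)*z = -6 + 3.0*(-0.2425 + 0.8183)
z^{k+1} = -0.6104
Step 3: u-update.
u^{k+1} = 0.8183 - 0.2425 + 0.6104 = 1.1862
Step 4: Primal residual = |-0.2425 + 0.6104| = 0.3679


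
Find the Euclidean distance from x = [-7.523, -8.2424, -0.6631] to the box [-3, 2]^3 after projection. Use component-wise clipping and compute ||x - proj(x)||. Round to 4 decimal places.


Project each component onto [-3, 2].
clip(-7.523) = -3.0, clip(-8.2424) = -3.0, clip(-0.6631) = -0.6631
Projection = [-3.0, -3.0, -0.6631]
Squared diffs: [20.4575, 27.4828, 0.0]
Distance = sqrt(47.9403) = 6.9239


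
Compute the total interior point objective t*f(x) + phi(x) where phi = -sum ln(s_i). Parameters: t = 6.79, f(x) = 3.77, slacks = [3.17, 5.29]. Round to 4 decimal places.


Step 1: Compute log-barrier.
ln values: [1.1537, 1.6658]
phi = -(1.1537 + 1.6658) = -2.8195
Step 2: Compute augmented objective.
t*f(x) = 6.79*3.77 = 25.5983
Total = 25.5983 - 2.8195 = 22.7788


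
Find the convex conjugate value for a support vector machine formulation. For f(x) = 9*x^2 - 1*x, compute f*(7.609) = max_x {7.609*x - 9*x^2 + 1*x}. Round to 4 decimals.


f*(y) = sup_x {y*x - a*x^2 - b*x} = sup_x {(y-b)*x - a*x^2}
FOC: (y - b) - 2a*x = 0 => x* = (y - b)/(2a)
x* = (7.609 + 1)/(2*9) = 0.4783
f*(7.609) = (y-b)^2/(4a) = (7.609 + 1)^2/(4*9)
= 74.1149/36 = 2.0587


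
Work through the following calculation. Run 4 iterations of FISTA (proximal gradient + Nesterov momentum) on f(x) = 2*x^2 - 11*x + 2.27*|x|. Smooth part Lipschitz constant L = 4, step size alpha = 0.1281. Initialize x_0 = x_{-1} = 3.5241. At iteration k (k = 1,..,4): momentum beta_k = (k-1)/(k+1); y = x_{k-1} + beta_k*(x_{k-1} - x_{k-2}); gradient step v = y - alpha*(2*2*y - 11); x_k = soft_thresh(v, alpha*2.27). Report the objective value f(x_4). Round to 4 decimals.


FISTA on f(x) = 2*x^2 - 11*x + 2.27*|x|
L = 4, alpha = 0.1281
Iteration 1: beta = 0.0, y = 3.5241 + 0.0*(3.5241 - 3.5241) = 3.5241
  grad(y) = 3.0964, v = y - alpha*grad = 3.1275
  prox(v) = soft_thresh(3.1275, 0.2908) = 2.8367
Iteration 2: beta = 0.3333, y = 2.8367 + 0.3333*(2.8367 - 3.5241) = 2.6075
  grad(y) = -0.5699, v = y - alpha*grad = 2.6805
  prox(v) = soft_thresh(2.6805, 0.2908) = 2.3897
Iteration 3: beta = 0.5, y = 2.3897 + 0.5*(2.3897 - 2.8367) = 2.1663
  grad(y) = -2.3349, v = y - alpha*grad = 2.4654
  prox(v) = soft_thresh(2.4654, 0.2908) = 2.1746
Iteration 4: beta = 0.6, y = 2.1746 + 0.6*(2.1746 - 2.3897) = 2.0455
  grad(y) = -2.818, v = y - alpha*grad = 2.4065
  prox(v) = soft_thresh(2.4065, 0.2908) = 2.1157
f(x_4) = 2*2.1157^2 - 11*2.1157 + 2.27*|2.1157| = -9.5177


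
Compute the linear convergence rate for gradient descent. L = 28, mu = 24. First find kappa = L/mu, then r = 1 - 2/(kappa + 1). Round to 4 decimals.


Step 1: Compute the condition number.
kappa = L/mu = 28/24 = 1.1667
Step 2: Compute the convergence rate.
r = 1 - 2/(kappa + 1) = 1 - 2*mu/(L + mu) = (L - mu)/(L + mu) = 4/52 = 0.0769


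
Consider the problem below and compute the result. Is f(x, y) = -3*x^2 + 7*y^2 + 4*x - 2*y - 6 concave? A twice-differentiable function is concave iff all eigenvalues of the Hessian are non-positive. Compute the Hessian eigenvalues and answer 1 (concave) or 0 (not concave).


The Hessian of f(x,y) = -3*x^2 + 7*y^2 + 4*x - 2*y - 6 is:
H = [[-6, 0], [0, 14]]
Trace = -6 + 14 = 8
Determinant = -6*14 - (0)^2 = -84
Discriminant = (8)^2 - 4*-84 = 400.0
Eigenvalues: lambda_1 = -6.0, lambda_2 = 14.0
The function is not concave.

0


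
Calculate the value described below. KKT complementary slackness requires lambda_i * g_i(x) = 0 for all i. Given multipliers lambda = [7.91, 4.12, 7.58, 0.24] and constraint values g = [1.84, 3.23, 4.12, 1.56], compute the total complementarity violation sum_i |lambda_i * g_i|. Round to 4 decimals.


KKT complementary slackness check:
lambda_1 * g_1 = 7.91 * 1.84 = 14.5544
lambda_2 * g_2 = 4.12 * 3.23 = 13.3076
lambda_3 * g_3 = 7.58 * 4.12 = 31.2296
lambda_4 * g_4 = 0.24 * 1.56 = 0.3744
Total violation = 14.5544 + 13.3076 + 31.2296 + 0.3744 = 59.466
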